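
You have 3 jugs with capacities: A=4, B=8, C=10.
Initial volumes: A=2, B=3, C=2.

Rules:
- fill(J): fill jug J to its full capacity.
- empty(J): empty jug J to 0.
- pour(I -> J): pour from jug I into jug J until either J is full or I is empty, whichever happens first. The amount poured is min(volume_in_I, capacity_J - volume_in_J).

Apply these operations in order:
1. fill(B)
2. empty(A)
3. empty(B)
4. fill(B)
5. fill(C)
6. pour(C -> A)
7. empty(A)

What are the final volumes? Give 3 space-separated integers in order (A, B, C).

Answer: 0 8 6

Derivation:
Step 1: fill(B) -> (A=2 B=8 C=2)
Step 2: empty(A) -> (A=0 B=8 C=2)
Step 3: empty(B) -> (A=0 B=0 C=2)
Step 4: fill(B) -> (A=0 B=8 C=2)
Step 5: fill(C) -> (A=0 B=8 C=10)
Step 6: pour(C -> A) -> (A=4 B=8 C=6)
Step 7: empty(A) -> (A=0 B=8 C=6)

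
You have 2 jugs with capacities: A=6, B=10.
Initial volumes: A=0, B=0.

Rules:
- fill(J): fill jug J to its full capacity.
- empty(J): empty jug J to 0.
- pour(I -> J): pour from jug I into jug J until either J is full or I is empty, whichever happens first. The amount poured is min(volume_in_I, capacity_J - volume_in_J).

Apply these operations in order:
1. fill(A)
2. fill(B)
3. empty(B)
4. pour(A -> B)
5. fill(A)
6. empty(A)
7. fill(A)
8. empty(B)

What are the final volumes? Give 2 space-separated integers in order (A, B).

Answer: 6 0

Derivation:
Step 1: fill(A) -> (A=6 B=0)
Step 2: fill(B) -> (A=6 B=10)
Step 3: empty(B) -> (A=6 B=0)
Step 4: pour(A -> B) -> (A=0 B=6)
Step 5: fill(A) -> (A=6 B=6)
Step 6: empty(A) -> (A=0 B=6)
Step 7: fill(A) -> (A=6 B=6)
Step 8: empty(B) -> (A=6 B=0)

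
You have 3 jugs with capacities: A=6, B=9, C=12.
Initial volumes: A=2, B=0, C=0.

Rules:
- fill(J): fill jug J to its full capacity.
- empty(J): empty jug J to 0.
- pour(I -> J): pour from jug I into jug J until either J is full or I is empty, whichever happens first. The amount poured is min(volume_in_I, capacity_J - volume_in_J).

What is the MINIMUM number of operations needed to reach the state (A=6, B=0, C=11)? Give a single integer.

Answer: 4

Derivation:
BFS from (A=2, B=0, C=0). One shortest path:
  1. fill(B) -> (A=2 B=9 C=0)
  2. pour(A -> C) -> (A=0 B=9 C=2)
  3. fill(A) -> (A=6 B=9 C=2)
  4. pour(B -> C) -> (A=6 B=0 C=11)
Reached target in 4 moves.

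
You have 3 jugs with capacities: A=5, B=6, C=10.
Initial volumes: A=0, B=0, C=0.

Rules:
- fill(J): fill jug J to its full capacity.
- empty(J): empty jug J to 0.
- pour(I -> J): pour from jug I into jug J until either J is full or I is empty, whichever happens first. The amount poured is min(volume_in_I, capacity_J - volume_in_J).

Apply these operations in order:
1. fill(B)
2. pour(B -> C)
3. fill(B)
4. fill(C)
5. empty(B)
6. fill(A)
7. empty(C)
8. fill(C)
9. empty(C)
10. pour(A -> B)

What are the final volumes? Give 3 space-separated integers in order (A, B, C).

Step 1: fill(B) -> (A=0 B=6 C=0)
Step 2: pour(B -> C) -> (A=0 B=0 C=6)
Step 3: fill(B) -> (A=0 B=6 C=6)
Step 4: fill(C) -> (A=0 B=6 C=10)
Step 5: empty(B) -> (A=0 B=0 C=10)
Step 6: fill(A) -> (A=5 B=0 C=10)
Step 7: empty(C) -> (A=5 B=0 C=0)
Step 8: fill(C) -> (A=5 B=0 C=10)
Step 9: empty(C) -> (A=5 B=0 C=0)
Step 10: pour(A -> B) -> (A=0 B=5 C=0)

Answer: 0 5 0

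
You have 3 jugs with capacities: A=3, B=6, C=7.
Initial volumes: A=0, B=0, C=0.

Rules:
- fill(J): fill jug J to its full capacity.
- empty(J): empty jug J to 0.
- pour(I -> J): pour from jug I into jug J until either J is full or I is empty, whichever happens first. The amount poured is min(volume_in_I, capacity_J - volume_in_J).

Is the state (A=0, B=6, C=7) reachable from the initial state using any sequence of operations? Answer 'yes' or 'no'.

BFS from (A=0, B=0, C=0):
  1. fill(B) -> (A=0 B=6 C=0)
  2. fill(C) -> (A=0 B=6 C=7)
Target reached → yes.

Answer: yes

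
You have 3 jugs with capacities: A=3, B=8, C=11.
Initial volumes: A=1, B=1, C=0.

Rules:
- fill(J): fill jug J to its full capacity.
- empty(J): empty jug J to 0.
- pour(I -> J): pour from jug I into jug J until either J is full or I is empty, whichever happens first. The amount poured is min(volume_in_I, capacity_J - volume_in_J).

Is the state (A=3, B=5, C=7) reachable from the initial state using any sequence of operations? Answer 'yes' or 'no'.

BFS from (A=1, B=1, C=0):
  1. fill(A) -> (A=3 B=1 C=0)
  2. fill(C) -> (A=3 B=1 C=11)
  3. pour(A -> B) -> (A=0 B=4 C=11)
  4. pour(C -> B) -> (A=0 B=8 C=7)
  5. pour(B -> A) -> (A=3 B=5 C=7)
Target reached → yes.

Answer: yes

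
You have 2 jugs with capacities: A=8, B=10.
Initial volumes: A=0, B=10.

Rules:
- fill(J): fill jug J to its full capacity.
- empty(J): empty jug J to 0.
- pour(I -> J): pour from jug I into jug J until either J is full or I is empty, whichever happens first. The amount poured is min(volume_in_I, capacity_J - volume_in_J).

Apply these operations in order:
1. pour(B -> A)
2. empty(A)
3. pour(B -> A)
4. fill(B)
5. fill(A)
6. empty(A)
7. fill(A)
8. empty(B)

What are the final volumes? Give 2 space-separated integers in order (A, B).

Step 1: pour(B -> A) -> (A=8 B=2)
Step 2: empty(A) -> (A=0 B=2)
Step 3: pour(B -> A) -> (A=2 B=0)
Step 4: fill(B) -> (A=2 B=10)
Step 5: fill(A) -> (A=8 B=10)
Step 6: empty(A) -> (A=0 B=10)
Step 7: fill(A) -> (A=8 B=10)
Step 8: empty(B) -> (A=8 B=0)

Answer: 8 0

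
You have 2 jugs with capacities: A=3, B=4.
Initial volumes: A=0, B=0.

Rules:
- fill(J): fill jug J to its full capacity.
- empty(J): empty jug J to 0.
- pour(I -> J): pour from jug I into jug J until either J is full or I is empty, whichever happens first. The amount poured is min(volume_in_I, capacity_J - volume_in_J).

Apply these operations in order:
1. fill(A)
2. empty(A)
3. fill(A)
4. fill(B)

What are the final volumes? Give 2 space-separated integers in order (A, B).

Step 1: fill(A) -> (A=3 B=0)
Step 2: empty(A) -> (A=0 B=0)
Step 3: fill(A) -> (A=3 B=0)
Step 4: fill(B) -> (A=3 B=4)

Answer: 3 4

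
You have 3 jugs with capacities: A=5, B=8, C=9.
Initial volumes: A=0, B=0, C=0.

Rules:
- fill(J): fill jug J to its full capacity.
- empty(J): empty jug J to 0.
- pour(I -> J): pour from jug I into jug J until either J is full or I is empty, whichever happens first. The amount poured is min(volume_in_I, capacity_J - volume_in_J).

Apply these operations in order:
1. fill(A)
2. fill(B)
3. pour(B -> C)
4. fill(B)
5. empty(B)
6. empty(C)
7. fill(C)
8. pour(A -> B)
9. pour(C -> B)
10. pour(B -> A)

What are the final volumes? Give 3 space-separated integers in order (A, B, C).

Step 1: fill(A) -> (A=5 B=0 C=0)
Step 2: fill(B) -> (A=5 B=8 C=0)
Step 3: pour(B -> C) -> (A=5 B=0 C=8)
Step 4: fill(B) -> (A=5 B=8 C=8)
Step 5: empty(B) -> (A=5 B=0 C=8)
Step 6: empty(C) -> (A=5 B=0 C=0)
Step 7: fill(C) -> (A=5 B=0 C=9)
Step 8: pour(A -> B) -> (A=0 B=5 C=9)
Step 9: pour(C -> B) -> (A=0 B=8 C=6)
Step 10: pour(B -> A) -> (A=5 B=3 C=6)

Answer: 5 3 6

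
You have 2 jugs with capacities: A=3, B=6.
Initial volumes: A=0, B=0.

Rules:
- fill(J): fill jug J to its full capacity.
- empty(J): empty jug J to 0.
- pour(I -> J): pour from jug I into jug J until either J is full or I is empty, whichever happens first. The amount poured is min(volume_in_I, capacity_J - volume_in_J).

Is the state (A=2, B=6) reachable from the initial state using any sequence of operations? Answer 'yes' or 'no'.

Answer: no

Derivation:
BFS explored all 6 reachable states.
Reachable set includes: (0,0), (0,3), (0,6), (3,0), (3,3), (3,6)
Target (A=2, B=6) not in reachable set → no.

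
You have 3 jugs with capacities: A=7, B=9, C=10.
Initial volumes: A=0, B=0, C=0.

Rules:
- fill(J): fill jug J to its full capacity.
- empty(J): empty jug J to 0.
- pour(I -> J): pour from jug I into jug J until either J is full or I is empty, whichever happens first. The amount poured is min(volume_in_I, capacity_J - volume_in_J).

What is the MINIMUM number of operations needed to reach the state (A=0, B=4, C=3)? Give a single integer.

BFS from (A=0, B=0, C=0). One shortest path:
  1. fill(A) -> (A=7 B=0 C=0)
  2. pour(A -> B) -> (A=0 B=7 C=0)
  3. fill(A) -> (A=7 B=7 C=0)
  4. pour(A -> C) -> (A=0 B=7 C=7)
  5. pour(B -> C) -> (A=0 B=4 C=10)
  6. pour(C -> A) -> (A=7 B=4 C=3)
  7. empty(A) -> (A=0 B=4 C=3)
Reached target in 7 moves.

Answer: 7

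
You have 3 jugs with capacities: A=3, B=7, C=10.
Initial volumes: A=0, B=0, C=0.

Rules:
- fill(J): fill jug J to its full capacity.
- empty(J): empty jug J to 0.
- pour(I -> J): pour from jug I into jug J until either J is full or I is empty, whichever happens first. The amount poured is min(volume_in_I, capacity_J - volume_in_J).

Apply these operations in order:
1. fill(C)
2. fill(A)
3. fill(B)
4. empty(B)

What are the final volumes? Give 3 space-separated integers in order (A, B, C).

Answer: 3 0 10

Derivation:
Step 1: fill(C) -> (A=0 B=0 C=10)
Step 2: fill(A) -> (A=3 B=0 C=10)
Step 3: fill(B) -> (A=3 B=7 C=10)
Step 4: empty(B) -> (A=3 B=0 C=10)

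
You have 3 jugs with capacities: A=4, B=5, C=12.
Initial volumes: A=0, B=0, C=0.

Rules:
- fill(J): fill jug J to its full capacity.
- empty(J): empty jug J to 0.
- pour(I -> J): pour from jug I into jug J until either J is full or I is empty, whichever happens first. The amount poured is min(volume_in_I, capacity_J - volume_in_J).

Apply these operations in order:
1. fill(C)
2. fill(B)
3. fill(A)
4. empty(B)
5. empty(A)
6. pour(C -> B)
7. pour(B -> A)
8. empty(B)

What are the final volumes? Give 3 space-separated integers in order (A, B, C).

Step 1: fill(C) -> (A=0 B=0 C=12)
Step 2: fill(B) -> (A=0 B=5 C=12)
Step 3: fill(A) -> (A=4 B=5 C=12)
Step 4: empty(B) -> (A=4 B=0 C=12)
Step 5: empty(A) -> (A=0 B=0 C=12)
Step 6: pour(C -> B) -> (A=0 B=5 C=7)
Step 7: pour(B -> A) -> (A=4 B=1 C=7)
Step 8: empty(B) -> (A=4 B=0 C=7)

Answer: 4 0 7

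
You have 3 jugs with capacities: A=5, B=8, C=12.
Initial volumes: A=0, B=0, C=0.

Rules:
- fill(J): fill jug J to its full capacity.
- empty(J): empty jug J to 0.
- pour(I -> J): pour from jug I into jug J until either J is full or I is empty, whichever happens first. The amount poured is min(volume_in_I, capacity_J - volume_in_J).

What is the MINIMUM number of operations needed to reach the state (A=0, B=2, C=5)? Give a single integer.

BFS from (A=0, B=0, C=0). One shortest path:
  1. fill(C) -> (A=0 B=0 C=12)
  2. pour(C -> A) -> (A=5 B=0 C=7)
  3. empty(A) -> (A=0 B=0 C=7)
  4. pour(C -> A) -> (A=5 B=0 C=2)
  5. pour(C -> B) -> (A=5 B=2 C=0)
  6. pour(A -> C) -> (A=0 B=2 C=5)
Reached target in 6 moves.

Answer: 6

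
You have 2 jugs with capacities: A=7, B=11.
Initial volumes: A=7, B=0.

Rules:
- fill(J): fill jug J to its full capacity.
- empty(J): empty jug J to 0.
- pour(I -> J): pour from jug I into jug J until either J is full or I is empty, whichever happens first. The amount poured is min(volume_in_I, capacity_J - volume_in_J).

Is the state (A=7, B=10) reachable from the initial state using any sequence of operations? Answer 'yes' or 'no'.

Answer: yes

Derivation:
BFS from (A=7, B=0):
  1. pour(A -> B) -> (A=0 B=7)
  2. fill(A) -> (A=7 B=7)
  3. pour(A -> B) -> (A=3 B=11)
  4. empty(B) -> (A=3 B=0)
  5. pour(A -> B) -> (A=0 B=3)
  6. fill(A) -> (A=7 B=3)
  7. pour(A -> B) -> (A=0 B=10)
  8. fill(A) -> (A=7 B=10)
Target reached → yes.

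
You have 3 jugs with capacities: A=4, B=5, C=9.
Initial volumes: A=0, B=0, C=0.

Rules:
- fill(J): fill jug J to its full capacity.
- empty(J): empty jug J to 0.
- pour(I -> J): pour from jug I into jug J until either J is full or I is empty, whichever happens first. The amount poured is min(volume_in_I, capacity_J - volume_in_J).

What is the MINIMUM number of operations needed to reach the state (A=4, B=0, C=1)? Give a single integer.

BFS from (A=0, B=0, C=0). One shortest path:
  1. fill(B) -> (A=0 B=5 C=0)
  2. pour(B -> A) -> (A=4 B=1 C=0)
  3. pour(B -> C) -> (A=4 B=0 C=1)
Reached target in 3 moves.

Answer: 3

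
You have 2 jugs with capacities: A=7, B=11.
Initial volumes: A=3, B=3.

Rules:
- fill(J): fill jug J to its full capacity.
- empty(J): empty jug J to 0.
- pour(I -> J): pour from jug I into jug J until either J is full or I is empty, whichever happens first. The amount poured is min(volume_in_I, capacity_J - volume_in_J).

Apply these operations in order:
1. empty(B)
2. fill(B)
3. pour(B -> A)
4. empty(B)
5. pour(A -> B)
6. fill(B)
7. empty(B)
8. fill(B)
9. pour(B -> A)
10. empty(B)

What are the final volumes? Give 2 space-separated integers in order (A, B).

Step 1: empty(B) -> (A=3 B=0)
Step 2: fill(B) -> (A=3 B=11)
Step 3: pour(B -> A) -> (A=7 B=7)
Step 4: empty(B) -> (A=7 B=0)
Step 5: pour(A -> B) -> (A=0 B=7)
Step 6: fill(B) -> (A=0 B=11)
Step 7: empty(B) -> (A=0 B=0)
Step 8: fill(B) -> (A=0 B=11)
Step 9: pour(B -> A) -> (A=7 B=4)
Step 10: empty(B) -> (A=7 B=0)

Answer: 7 0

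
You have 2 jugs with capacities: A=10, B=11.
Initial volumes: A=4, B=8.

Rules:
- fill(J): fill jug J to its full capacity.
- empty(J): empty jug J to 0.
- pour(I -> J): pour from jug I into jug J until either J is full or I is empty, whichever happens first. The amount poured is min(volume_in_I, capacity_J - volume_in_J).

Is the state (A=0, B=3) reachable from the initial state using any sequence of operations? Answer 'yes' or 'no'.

BFS from (A=4, B=8):
  1. empty(B) -> (A=4 B=0)
  2. pour(A -> B) -> (A=0 B=4)
  3. fill(A) -> (A=10 B=4)
  4. pour(A -> B) -> (A=3 B=11)
  5. empty(B) -> (A=3 B=0)
  6. pour(A -> B) -> (A=0 B=3)
Target reached → yes.

Answer: yes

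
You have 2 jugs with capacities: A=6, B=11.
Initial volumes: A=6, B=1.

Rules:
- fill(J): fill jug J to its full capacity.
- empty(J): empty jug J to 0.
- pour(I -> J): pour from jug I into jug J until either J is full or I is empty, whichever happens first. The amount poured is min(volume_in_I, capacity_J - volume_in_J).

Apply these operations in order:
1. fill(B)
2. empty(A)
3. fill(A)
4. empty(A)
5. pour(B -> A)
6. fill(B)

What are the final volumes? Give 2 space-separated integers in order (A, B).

Answer: 6 11

Derivation:
Step 1: fill(B) -> (A=6 B=11)
Step 2: empty(A) -> (A=0 B=11)
Step 3: fill(A) -> (A=6 B=11)
Step 4: empty(A) -> (A=0 B=11)
Step 5: pour(B -> A) -> (A=6 B=5)
Step 6: fill(B) -> (A=6 B=11)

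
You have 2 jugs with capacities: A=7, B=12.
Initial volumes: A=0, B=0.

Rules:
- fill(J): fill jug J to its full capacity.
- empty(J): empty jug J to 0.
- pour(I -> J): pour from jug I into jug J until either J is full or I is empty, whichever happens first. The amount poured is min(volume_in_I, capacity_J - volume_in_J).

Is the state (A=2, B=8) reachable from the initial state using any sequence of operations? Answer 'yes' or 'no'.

Answer: no

Derivation:
BFS explored all 38 reachable states.
Reachable set includes: (0,0), (0,1), (0,2), (0,3), (0,4), (0,5), (0,6), (0,7), (0,8), (0,9), (0,10), (0,11) ...
Target (A=2, B=8) not in reachable set → no.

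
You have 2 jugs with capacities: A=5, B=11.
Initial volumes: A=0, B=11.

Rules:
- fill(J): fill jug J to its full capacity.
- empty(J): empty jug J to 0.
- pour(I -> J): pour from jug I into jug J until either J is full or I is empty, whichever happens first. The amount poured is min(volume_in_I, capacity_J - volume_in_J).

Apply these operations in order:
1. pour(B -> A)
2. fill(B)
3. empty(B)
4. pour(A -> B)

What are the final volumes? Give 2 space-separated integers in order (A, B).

Answer: 0 5

Derivation:
Step 1: pour(B -> A) -> (A=5 B=6)
Step 2: fill(B) -> (A=5 B=11)
Step 3: empty(B) -> (A=5 B=0)
Step 4: pour(A -> B) -> (A=0 B=5)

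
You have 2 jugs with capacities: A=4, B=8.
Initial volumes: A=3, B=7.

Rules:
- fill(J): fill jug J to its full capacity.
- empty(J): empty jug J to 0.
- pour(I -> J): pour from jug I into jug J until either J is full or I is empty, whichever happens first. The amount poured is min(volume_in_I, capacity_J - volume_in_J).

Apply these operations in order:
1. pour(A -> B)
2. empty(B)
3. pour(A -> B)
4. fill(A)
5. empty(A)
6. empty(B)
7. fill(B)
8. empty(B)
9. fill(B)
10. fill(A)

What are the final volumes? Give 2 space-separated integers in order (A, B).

Step 1: pour(A -> B) -> (A=2 B=8)
Step 2: empty(B) -> (A=2 B=0)
Step 3: pour(A -> B) -> (A=0 B=2)
Step 4: fill(A) -> (A=4 B=2)
Step 5: empty(A) -> (A=0 B=2)
Step 6: empty(B) -> (A=0 B=0)
Step 7: fill(B) -> (A=0 B=8)
Step 8: empty(B) -> (A=0 B=0)
Step 9: fill(B) -> (A=0 B=8)
Step 10: fill(A) -> (A=4 B=8)

Answer: 4 8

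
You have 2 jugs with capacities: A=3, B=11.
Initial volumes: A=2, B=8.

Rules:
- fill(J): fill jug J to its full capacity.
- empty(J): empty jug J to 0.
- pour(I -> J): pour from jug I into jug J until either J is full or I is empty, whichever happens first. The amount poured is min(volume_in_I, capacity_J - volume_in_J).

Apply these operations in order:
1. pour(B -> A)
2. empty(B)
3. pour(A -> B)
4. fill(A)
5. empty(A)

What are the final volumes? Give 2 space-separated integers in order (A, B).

Answer: 0 3

Derivation:
Step 1: pour(B -> A) -> (A=3 B=7)
Step 2: empty(B) -> (A=3 B=0)
Step 3: pour(A -> B) -> (A=0 B=3)
Step 4: fill(A) -> (A=3 B=3)
Step 5: empty(A) -> (A=0 B=3)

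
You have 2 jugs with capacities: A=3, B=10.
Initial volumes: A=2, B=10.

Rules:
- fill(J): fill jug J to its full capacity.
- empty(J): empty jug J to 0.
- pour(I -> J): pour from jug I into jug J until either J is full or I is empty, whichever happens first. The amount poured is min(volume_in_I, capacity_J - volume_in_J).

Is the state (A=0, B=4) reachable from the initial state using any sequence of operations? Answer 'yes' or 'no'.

Answer: yes

Derivation:
BFS from (A=2, B=10):
  1. empty(A) -> (A=0 B=10)
  2. pour(B -> A) -> (A=3 B=7)
  3. empty(A) -> (A=0 B=7)
  4. pour(B -> A) -> (A=3 B=4)
  5. empty(A) -> (A=0 B=4)
Target reached → yes.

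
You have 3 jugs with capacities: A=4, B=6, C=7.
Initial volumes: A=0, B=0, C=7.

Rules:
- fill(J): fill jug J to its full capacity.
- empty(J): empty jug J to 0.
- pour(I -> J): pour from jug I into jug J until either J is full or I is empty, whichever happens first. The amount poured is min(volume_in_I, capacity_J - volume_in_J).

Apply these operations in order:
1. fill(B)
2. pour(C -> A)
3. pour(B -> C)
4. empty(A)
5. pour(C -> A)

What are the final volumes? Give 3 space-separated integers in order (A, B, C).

Answer: 4 2 3

Derivation:
Step 1: fill(B) -> (A=0 B=6 C=7)
Step 2: pour(C -> A) -> (A=4 B=6 C=3)
Step 3: pour(B -> C) -> (A=4 B=2 C=7)
Step 4: empty(A) -> (A=0 B=2 C=7)
Step 5: pour(C -> A) -> (A=4 B=2 C=3)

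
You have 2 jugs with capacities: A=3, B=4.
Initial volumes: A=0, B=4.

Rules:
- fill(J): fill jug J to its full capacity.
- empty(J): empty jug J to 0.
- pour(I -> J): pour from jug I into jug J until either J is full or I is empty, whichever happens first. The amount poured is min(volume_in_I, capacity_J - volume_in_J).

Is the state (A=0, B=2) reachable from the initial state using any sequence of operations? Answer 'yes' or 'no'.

BFS from (A=0, B=4):
  1. pour(B -> A) -> (A=3 B=1)
  2. empty(A) -> (A=0 B=1)
  3. pour(B -> A) -> (A=1 B=0)
  4. fill(B) -> (A=1 B=4)
  5. pour(B -> A) -> (A=3 B=2)
  6. empty(A) -> (A=0 B=2)
Target reached → yes.

Answer: yes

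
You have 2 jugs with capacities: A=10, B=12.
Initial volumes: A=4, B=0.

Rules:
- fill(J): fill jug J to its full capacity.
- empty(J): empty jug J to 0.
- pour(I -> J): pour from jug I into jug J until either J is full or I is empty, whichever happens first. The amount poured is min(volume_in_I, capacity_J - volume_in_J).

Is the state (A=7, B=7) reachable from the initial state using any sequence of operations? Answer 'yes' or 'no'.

Answer: no

Derivation:
BFS explored all 22 reachable states.
Reachable set includes: (0,0), (0,2), (0,4), (0,6), (0,8), (0,10), (0,12), (2,0), (2,12), (4,0), (4,12), (6,0) ...
Target (A=7, B=7) not in reachable set → no.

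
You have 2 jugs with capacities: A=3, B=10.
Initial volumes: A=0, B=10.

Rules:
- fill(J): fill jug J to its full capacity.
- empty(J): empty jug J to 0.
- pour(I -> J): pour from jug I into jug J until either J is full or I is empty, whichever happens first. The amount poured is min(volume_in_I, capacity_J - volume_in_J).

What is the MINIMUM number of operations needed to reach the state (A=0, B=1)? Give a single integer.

Answer: 6

Derivation:
BFS from (A=0, B=10). One shortest path:
  1. pour(B -> A) -> (A=3 B=7)
  2. empty(A) -> (A=0 B=7)
  3. pour(B -> A) -> (A=3 B=4)
  4. empty(A) -> (A=0 B=4)
  5. pour(B -> A) -> (A=3 B=1)
  6. empty(A) -> (A=0 B=1)
Reached target in 6 moves.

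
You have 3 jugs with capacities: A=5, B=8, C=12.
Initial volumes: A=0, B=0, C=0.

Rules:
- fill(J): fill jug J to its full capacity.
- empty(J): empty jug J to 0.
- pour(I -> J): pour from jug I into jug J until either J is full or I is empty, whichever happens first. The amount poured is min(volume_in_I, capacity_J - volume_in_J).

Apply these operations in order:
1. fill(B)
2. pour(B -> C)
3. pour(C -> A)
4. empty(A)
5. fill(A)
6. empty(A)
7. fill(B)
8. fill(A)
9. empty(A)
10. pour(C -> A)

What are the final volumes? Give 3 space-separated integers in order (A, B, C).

Answer: 3 8 0

Derivation:
Step 1: fill(B) -> (A=0 B=8 C=0)
Step 2: pour(B -> C) -> (A=0 B=0 C=8)
Step 3: pour(C -> A) -> (A=5 B=0 C=3)
Step 4: empty(A) -> (A=0 B=0 C=3)
Step 5: fill(A) -> (A=5 B=0 C=3)
Step 6: empty(A) -> (A=0 B=0 C=3)
Step 7: fill(B) -> (A=0 B=8 C=3)
Step 8: fill(A) -> (A=5 B=8 C=3)
Step 9: empty(A) -> (A=0 B=8 C=3)
Step 10: pour(C -> A) -> (A=3 B=8 C=0)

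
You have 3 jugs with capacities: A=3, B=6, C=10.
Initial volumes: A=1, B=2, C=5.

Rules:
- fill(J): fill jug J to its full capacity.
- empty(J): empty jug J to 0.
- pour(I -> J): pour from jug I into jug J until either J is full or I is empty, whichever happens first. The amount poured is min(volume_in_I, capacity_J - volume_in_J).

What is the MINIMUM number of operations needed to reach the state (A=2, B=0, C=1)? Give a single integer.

Answer: 3

Derivation:
BFS from (A=1, B=2, C=5). One shortest path:
  1. empty(C) -> (A=1 B=2 C=0)
  2. pour(A -> C) -> (A=0 B=2 C=1)
  3. pour(B -> A) -> (A=2 B=0 C=1)
Reached target in 3 moves.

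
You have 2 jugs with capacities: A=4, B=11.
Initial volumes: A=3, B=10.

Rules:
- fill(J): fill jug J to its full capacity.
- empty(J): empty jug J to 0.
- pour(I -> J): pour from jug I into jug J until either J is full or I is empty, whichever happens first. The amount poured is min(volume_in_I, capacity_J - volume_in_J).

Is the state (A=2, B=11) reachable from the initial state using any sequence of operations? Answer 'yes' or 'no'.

Answer: yes

Derivation:
BFS from (A=3, B=10):
  1. pour(A -> B) -> (A=2 B=11)
Target reached → yes.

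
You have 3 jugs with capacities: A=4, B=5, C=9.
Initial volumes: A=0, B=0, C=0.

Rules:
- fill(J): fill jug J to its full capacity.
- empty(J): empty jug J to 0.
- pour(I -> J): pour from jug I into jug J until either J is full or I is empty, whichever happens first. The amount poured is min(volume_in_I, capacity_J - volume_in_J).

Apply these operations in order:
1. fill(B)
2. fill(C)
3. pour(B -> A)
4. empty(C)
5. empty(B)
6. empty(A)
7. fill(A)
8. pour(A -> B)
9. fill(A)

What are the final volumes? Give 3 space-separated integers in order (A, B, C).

Step 1: fill(B) -> (A=0 B=5 C=0)
Step 2: fill(C) -> (A=0 B=5 C=9)
Step 3: pour(B -> A) -> (A=4 B=1 C=9)
Step 4: empty(C) -> (A=4 B=1 C=0)
Step 5: empty(B) -> (A=4 B=0 C=0)
Step 6: empty(A) -> (A=0 B=0 C=0)
Step 7: fill(A) -> (A=4 B=0 C=0)
Step 8: pour(A -> B) -> (A=0 B=4 C=0)
Step 9: fill(A) -> (A=4 B=4 C=0)

Answer: 4 4 0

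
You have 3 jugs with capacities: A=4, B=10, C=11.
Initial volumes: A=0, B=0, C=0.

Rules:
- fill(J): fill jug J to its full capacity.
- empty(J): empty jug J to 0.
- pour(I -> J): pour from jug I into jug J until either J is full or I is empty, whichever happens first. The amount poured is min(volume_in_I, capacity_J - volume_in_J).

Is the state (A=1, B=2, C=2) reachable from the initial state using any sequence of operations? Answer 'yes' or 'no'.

Answer: no

Derivation:
BFS explored all 390 reachable states.
Reachable set includes: (0,0,0), (0,0,1), (0,0,2), (0,0,3), (0,0,4), (0,0,5), (0,0,6), (0,0,7), (0,0,8), (0,0,9), (0,0,10), (0,0,11) ...
Target (A=1, B=2, C=2) not in reachable set → no.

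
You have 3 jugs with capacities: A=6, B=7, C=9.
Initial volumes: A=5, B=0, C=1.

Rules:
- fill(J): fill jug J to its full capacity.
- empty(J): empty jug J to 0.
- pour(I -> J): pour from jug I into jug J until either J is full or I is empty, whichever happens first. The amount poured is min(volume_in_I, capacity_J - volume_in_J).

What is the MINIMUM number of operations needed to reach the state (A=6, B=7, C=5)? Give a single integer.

BFS from (A=5, B=0, C=1). One shortest path:
  1. fill(B) -> (A=5 B=7 C=1)
  2. empty(C) -> (A=5 B=7 C=0)
  3. pour(A -> C) -> (A=0 B=7 C=5)
  4. fill(A) -> (A=6 B=7 C=5)
Reached target in 4 moves.

Answer: 4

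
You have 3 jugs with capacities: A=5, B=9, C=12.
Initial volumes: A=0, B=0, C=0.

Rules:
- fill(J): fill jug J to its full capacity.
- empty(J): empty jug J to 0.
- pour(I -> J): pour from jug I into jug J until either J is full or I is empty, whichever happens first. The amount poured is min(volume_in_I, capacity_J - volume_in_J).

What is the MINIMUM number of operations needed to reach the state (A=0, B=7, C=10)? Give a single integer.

Answer: 6

Derivation:
BFS from (A=0, B=0, C=0). One shortest path:
  1. fill(C) -> (A=0 B=0 C=12)
  2. pour(C -> A) -> (A=5 B=0 C=7)
  3. pour(C -> B) -> (A=5 B=7 C=0)
  4. pour(A -> C) -> (A=0 B=7 C=5)
  5. fill(A) -> (A=5 B=7 C=5)
  6. pour(A -> C) -> (A=0 B=7 C=10)
Reached target in 6 moves.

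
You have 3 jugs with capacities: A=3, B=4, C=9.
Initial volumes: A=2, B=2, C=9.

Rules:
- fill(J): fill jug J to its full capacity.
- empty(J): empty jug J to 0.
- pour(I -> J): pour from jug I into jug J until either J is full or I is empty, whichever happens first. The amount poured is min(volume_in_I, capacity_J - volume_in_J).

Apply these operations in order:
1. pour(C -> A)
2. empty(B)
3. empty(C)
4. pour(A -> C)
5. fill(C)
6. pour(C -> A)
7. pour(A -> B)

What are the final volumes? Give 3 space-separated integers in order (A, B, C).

Step 1: pour(C -> A) -> (A=3 B=2 C=8)
Step 2: empty(B) -> (A=3 B=0 C=8)
Step 3: empty(C) -> (A=3 B=0 C=0)
Step 4: pour(A -> C) -> (A=0 B=0 C=3)
Step 5: fill(C) -> (A=0 B=0 C=9)
Step 6: pour(C -> A) -> (A=3 B=0 C=6)
Step 7: pour(A -> B) -> (A=0 B=3 C=6)

Answer: 0 3 6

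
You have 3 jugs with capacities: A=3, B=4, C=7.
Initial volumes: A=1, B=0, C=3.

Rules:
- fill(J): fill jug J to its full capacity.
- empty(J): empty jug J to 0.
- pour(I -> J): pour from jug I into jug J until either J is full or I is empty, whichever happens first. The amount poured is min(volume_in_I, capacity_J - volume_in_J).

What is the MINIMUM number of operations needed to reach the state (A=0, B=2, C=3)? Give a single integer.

BFS from (A=1, B=0, C=3). One shortest path:
  1. fill(B) -> (A=1 B=4 C=3)
  2. pour(B -> A) -> (A=3 B=2 C=3)
  3. empty(A) -> (A=0 B=2 C=3)
Reached target in 3 moves.

Answer: 3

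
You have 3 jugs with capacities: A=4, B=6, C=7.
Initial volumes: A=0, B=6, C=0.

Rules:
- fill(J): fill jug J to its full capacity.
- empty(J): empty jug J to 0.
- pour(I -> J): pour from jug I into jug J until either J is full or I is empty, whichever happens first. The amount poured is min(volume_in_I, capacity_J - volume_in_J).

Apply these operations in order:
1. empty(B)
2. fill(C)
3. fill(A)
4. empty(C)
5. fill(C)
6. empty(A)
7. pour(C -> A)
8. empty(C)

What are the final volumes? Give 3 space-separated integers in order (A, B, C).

Step 1: empty(B) -> (A=0 B=0 C=0)
Step 2: fill(C) -> (A=0 B=0 C=7)
Step 3: fill(A) -> (A=4 B=0 C=7)
Step 4: empty(C) -> (A=4 B=0 C=0)
Step 5: fill(C) -> (A=4 B=0 C=7)
Step 6: empty(A) -> (A=0 B=0 C=7)
Step 7: pour(C -> A) -> (A=4 B=0 C=3)
Step 8: empty(C) -> (A=4 B=0 C=0)

Answer: 4 0 0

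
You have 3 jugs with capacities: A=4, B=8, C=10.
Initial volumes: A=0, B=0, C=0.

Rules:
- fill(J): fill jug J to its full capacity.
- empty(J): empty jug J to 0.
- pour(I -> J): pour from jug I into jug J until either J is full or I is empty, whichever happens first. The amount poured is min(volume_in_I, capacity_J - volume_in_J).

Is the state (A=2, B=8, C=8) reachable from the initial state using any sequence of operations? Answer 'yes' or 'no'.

Answer: yes

Derivation:
BFS from (A=0, B=0, C=0):
  1. fill(C) -> (A=0 B=0 C=10)
  2. pour(C -> B) -> (A=0 B=8 C=2)
  3. pour(C -> A) -> (A=2 B=8 C=0)
  4. pour(B -> C) -> (A=2 B=0 C=8)
  5. fill(B) -> (A=2 B=8 C=8)
Target reached → yes.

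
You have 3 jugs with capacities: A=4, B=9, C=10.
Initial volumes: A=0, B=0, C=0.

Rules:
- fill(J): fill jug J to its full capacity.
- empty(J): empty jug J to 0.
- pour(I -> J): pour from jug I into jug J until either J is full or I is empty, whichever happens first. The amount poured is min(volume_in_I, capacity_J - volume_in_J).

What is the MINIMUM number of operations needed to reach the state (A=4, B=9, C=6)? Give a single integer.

BFS from (A=0, B=0, C=0). One shortest path:
  1. fill(B) -> (A=0 B=9 C=0)
  2. fill(C) -> (A=0 B=9 C=10)
  3. pour(C -> A) -> (A=4 B=9 C=6)
Reached target in 3 moves.

Answer: 3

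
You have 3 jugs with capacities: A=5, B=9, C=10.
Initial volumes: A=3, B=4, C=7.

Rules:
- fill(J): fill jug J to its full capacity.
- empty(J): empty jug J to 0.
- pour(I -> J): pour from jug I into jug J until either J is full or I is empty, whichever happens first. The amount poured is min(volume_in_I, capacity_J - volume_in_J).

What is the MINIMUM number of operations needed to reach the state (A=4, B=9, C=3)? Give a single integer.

BFS from (A=3, B=4, C=7). One shortest path:
  1. empty(C) -> (A=3 B=4 C=0)
  2. pour(A -> C) -> (A=0 B=4 C=3)
  3. pour(B -> A) -> (A=4 B=0 C=3)
  4. fill(B) -> (A=4 B=9 C=3)
Reached target in 4 moves.

Answer: 4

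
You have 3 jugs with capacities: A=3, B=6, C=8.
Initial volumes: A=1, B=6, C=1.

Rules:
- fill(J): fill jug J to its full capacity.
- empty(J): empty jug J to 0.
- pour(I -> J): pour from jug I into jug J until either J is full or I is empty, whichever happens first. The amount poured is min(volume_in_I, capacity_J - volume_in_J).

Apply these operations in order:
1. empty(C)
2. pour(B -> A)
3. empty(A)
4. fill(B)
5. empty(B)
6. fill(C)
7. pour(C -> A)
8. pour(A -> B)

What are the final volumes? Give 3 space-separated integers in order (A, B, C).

Step 1: empty(C) -> (A=1 B=6 C=0)
Step 2: pour(B -> A) -> (A=3 B=4 C=0)
Step 3: empty(A) -> (A=0 B=4 C=0)
Step 4: fill(B) -> (A=0 B=6 C=0)
Step 5: empty(B) -> (A=0 B=0 C=0)
Step 6: fill(C) -> (A=0 B=0 C=8)
Step 7: pour(C -> A) -> (A=3 B=0 C=5)
Step 8: pour(A -> B) -> (A=0 B=3 C=5)

Answer: 0 3 5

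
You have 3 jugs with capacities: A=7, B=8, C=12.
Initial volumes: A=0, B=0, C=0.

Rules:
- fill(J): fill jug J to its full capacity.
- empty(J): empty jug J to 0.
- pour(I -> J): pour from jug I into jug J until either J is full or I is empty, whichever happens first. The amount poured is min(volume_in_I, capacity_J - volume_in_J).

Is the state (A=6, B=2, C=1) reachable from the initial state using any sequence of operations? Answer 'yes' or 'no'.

BFS explored all 474 reachable states.
Reachable set includes: (0,0,0), (0,0,1), (0,0,2), (0,0,3), (0,0,4), (0,0,5), (0,0,6), (0,0,7), (0,0,8), (0,0,9), (0,0,10), (0,0,11) ...
Target (A=6, B=2, C=1) not in reachable set → no.

Answer: no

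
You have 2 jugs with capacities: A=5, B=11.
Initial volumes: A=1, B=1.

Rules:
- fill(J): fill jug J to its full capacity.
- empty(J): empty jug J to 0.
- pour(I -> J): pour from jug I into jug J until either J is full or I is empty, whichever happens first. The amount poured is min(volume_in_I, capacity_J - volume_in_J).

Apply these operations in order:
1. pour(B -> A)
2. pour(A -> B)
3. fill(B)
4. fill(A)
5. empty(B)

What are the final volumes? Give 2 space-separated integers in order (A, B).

Answer: 5 0

Derivation:
Step 1: pour(B -> A) -> (A=2 B=0)
Step 2: pour(A -> B) -> (A=0 B=2)
Step 3: fill(B) -> (A=0 B=11)
Step 4: fill(A) -> (A=5 B=11)
Step 5: empty(B) -> (A=5 B=0)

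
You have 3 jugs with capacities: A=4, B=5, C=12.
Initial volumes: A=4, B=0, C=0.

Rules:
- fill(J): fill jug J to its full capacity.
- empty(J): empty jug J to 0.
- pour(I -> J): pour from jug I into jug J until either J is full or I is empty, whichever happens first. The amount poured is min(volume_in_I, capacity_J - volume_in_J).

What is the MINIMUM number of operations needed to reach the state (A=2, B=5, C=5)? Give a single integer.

BFS from (A=4, B=0, C=0). One shortest path:
  1. pour(A -> B) -> (A=0 B=4 C=0)
  2. fill(A) -> (A=4 B=4 C=0)
  3. pour(A -> B) -> (A=3 B=5 C=0)
  4. pour(B -> C) -> (A=3 B=0 C=5)
  5. pour(A -> B) -> (A=0 B=3 C=5)
  6. fill(A) -> (A=4 B=3 C=5)
  7. pour(A -> B) -> (A=2 B=5 C=5)
Reached target in 7 moves.

Answer: 7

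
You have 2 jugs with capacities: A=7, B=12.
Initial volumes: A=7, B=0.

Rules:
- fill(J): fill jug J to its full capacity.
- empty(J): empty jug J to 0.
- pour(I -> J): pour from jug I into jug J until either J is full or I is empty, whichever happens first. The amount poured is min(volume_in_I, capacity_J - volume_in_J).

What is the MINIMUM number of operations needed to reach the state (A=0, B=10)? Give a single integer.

Answer: 8

Derivation:
BFS from (A=7, B=0). One shortest path:
  1. empty(A) -> (A=0 B=0)
  2. fill(B) -> (A=0 B=12)
  3. pour(B -> A) -> (A=7 B=5)
  4. empty(A) -> (A=0 B=5)
  5. pour(B -> A) -> (A=5 B=0)
  6. fill(B) -> (A=5 B=12)
  7. pour(B -> A) -> (A=7 B=10)
  8. empty(A) -> (A=0 B=10)
Reached target in 8 moves.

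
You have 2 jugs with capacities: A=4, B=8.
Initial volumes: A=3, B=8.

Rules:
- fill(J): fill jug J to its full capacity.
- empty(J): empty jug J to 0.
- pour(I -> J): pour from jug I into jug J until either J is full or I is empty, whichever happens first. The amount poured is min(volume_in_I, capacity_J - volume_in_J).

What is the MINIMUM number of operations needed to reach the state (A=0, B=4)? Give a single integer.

BFS from (A=3, B=8). One shortest path:
  1. fill(A) -> (A=4 B=8)
  2. empty(B) -> (A=4 B=0)
  3. pour(A -> B) -> (A=0 B=4)
Reached target in 3 moves.

Answer: 3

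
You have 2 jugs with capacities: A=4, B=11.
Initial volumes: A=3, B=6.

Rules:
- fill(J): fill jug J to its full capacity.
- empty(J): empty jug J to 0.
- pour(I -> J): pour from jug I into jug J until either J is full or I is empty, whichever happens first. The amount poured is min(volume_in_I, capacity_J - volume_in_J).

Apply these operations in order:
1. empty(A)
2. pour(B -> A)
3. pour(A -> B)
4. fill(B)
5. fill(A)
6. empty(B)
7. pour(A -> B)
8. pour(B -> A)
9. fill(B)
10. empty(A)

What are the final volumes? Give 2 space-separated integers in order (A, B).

Answer: 0 11

Derivation:
Step 1: empty(A) -> (A=0 B=6)
Step 2: pour(B -> A) -> (A=4 B=2)
Step 3: pour(A -> B) -> (A=0 B=6)
Step 4: fill(B) -> (A=0 B=11)
Step 5: fill(A) -> (A=4 B=11)
Step 6: empty(B) -> (A=4 B=0)
Step 7: pour(A -> B) -> (A=0 B=4)
Step 8: pour(B -> A) -> (A=4 B=0)
Step 9: fill(B) -> (A=4 B=11)
Step 10: empty(A) -> (A=0 B=11)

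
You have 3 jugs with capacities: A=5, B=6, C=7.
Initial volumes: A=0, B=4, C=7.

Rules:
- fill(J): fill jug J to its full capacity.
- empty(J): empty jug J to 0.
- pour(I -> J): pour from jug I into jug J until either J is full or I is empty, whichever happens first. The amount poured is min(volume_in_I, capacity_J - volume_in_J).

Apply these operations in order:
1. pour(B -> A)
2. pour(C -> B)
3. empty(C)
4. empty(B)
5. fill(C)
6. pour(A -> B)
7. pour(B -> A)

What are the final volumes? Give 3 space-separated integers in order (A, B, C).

Answer: 4 0 7

Derivation:
Step 1: pour(B -> A) -> (A=4 B=0 C=7)
Step 2: pour(C -> B) -> (A=4 B=6 C=1)
Step 3: empty(C) -> (A=4 B=6 C=0)
Step 4: empty(B) -> (A=4 B=0 C=0)
Step 5: fill(C) -> (A=4 B=0 C=7)
Step 6: pour(A -> B) -> (A=0 B=4 C=7)
Step 7: pour(B -> A) -> (A=4 B=0 C=7)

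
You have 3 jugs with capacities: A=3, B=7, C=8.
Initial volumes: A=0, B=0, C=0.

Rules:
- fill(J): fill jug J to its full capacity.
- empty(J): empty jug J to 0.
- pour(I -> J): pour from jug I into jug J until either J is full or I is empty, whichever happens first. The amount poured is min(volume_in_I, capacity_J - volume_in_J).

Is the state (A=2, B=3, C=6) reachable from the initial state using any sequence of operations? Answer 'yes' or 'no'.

Answer: no

Derivation:
BFS explored all 204 reachable states.
Reachable set includes: (0,0,0), (0,0,1), (0,0,2), (0,0,3), (0,0,4), (0,0,5), (0,0,6), (0,0,7), (0,0,8), (0,1,0), (0,1,1), (0,1,2) ...
Target (A=2, B=3, C=6) not in reachable set → no.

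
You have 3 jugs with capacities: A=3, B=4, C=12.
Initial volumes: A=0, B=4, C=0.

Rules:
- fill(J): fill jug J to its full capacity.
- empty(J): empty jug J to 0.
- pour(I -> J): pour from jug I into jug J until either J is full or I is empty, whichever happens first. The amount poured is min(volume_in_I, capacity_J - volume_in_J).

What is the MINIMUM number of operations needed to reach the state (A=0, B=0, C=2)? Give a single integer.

Answer: 7

Derivation:
BFS from (A=0, B=4, C=0). One shortest path:
  1. fill(A) -> (A=3 B=4 C=0)
  2. empty(B) -> (A=3 B=0 C=0)
  3. pour(A -> B) -> (A=0 B=3 C=0)
  4. fill(A) -> (A=3 B=3 C=0)
  5. pour(A -> B) -> (A=2 B=4 C=0)
  6. empty(B) -> (A=2 B=0 C=0)
  7. pour(A -> C) -> (A=0 B=0 C=2)
Reached target in 7 moves.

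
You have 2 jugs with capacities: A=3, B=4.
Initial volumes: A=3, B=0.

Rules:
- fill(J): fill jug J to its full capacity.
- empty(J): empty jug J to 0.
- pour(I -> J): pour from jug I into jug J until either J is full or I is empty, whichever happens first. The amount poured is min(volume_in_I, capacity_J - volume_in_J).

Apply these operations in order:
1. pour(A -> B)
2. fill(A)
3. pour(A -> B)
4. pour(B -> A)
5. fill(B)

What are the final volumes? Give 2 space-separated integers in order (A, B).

Step 1: pour(A -> B) -> (A=0 B=3)
Step 2: fill(A) -> (A=3 B=3)
Step 3: pour(A -> B) -> (A=2 B=4)
Step 4: pour(B -> A) -> (A=3 B=3)
Step 5: fill(B) -> (A=3 B=4)

Answer: 3 4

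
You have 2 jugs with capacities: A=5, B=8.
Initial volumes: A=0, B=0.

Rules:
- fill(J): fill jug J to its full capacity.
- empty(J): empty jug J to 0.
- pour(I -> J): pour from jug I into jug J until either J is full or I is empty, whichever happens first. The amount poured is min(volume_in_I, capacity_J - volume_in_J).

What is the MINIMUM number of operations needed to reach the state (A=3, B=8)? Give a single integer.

BFS from (A=0, B=0). One shortest path:
  1. fill(B) -> (A=0 B=8)
  2. pour(B -> A) -> (A=5 B=3)
  3. empty(A) -> (A=0 B=3)
  4. pour(B -> A) -> (A=3 B=0)
  5. fill(B) -> (A=3 B=8)
Reached target in 5 moves.

Answer: 5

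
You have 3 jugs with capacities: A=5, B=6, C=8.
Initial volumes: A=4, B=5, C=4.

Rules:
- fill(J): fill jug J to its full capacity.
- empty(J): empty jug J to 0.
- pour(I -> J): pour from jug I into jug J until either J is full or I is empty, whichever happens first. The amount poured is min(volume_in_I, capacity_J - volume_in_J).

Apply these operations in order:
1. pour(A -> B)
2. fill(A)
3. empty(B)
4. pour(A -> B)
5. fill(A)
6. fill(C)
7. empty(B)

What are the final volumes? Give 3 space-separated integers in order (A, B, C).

Step 1: pour(A -> B) -> (A=3 B=6 C=4)
Step 2: fill(A) -> (A=5 B=6 C=4)
Step 3: empty(B) -> (A=5 B=0 C=4)
Step 4: pour(A -> B) -> (A=0 B=5 C=4)
Step 5: fill(A) -> (A=5 B=5 C=4)
Step 6: fill(C) -> (A=5 B=5 C=8)
Step 7: empty(B) -> (A=5 B=0 C=8)

Answer: 5 0 8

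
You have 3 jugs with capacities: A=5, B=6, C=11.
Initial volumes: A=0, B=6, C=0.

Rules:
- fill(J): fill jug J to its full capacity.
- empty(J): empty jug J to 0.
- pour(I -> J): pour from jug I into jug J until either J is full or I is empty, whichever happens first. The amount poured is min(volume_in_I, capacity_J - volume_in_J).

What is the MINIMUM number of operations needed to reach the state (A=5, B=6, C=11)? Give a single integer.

BFS from (A=0, B=6, C=0). One shortest path:
  1. fill(A) -> (A=5 B=6 C=0)
  2. fill(C) -> (A=5 B=6 C=11)
Reached target in 2 moves.

Answer: 2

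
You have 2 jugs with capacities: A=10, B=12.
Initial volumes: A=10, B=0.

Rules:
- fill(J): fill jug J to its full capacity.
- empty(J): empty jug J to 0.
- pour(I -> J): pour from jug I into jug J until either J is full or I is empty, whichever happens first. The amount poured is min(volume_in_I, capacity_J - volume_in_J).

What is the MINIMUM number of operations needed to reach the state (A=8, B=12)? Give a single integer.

Answer: 3

Derivation:
BFS from (A=10, B=0). One shortest path:
  1. pour(A -> B) -> (A=0 B=10)
  2. fill(A) -> (A=10 B=10)
  3. pour(A -> B) -> (A=8 B=12)
Reached target in 3 moves.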